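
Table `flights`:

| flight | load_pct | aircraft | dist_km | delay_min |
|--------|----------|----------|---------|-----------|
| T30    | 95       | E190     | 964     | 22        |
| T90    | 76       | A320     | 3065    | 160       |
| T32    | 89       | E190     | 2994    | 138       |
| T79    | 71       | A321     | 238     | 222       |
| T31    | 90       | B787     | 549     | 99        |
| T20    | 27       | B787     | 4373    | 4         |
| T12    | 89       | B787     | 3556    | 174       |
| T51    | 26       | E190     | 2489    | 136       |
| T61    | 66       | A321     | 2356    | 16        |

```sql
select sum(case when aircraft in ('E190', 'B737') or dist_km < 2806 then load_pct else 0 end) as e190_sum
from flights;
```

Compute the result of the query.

437

flight=T30: ✓ → 95
flight=T90: ✗
flight=T32: ✓ → 89
flight=T79: ✓ → 71
flight=T31: ✓ → 90
flight=T20: ✗
flight=T12: ✗
flight=T51: ✓ → 26
flight=T61: ✓ → 66
e190_sum = 95 + 89 + 71 + 90 + 26 + 66 = 437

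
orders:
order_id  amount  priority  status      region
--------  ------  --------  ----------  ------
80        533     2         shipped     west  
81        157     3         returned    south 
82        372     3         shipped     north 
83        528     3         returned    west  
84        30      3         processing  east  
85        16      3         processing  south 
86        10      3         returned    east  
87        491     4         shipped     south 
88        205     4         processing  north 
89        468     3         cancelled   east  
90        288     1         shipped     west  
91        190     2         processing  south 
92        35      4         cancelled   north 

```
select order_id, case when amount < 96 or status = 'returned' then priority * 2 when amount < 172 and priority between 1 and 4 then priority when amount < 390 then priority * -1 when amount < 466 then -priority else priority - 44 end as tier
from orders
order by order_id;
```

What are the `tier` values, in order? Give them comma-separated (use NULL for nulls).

order_id=80: ELSE → -42
order_id=81: amount < 96 or status = 'returned' → 6
order_id=82: amount < 390 → -3
order_id=83: amount < 96 or status = 'returned' → 6
order_id=84: amount < 96 or status = 'returned' → 6
order_id=85: amount < 96 or status = 'returned' → 6
order_id=86: amount < 96 or status = 'returned' → 6
order_id=87: ELSE → -40
order_id=88: amount < 390 → -4
order_id=89: ELSE → -41
order_id=90: amount < 390 → -1
order_id=91: amount < 390 → -2
order_id=92: amount < 96 or status = 'returned' → 8

-42, 6, -3, 6, 6, 6, 6, -40, -4, -41, -1, -2, 8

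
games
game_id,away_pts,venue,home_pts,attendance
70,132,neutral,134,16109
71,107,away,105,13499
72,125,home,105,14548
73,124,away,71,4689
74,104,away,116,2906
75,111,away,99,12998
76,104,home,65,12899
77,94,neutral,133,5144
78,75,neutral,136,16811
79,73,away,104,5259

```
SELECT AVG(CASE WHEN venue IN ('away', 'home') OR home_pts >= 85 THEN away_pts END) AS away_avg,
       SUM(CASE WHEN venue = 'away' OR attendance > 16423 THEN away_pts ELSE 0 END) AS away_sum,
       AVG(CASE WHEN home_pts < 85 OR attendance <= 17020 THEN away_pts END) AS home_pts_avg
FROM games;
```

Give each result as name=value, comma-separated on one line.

[away_avg: venue IN ('away', 'home') OR home_pts >= 85]
game_id=70: ✓ → 132
game_id=71: ✓ → 107
game_id=72: ✓ → 125
game_id=73: ✓ → 124
game_id=74: ✓ → 104
game_id=75: ✓ → 111
game_id=76: ✓ → 104
game_id=77: ✓ → 94
game_id=78: ✓ → 75
game_id=79: ✓ → 73
away_avg = (132 + 107 + 125 + 124 + 104 + 111 + 104 + 94 + 75 + 73) / 10 = 104.9
—
[away_sum: venue = 'away' OR attendance > 16423]
game_id=70: ✗
game_id=71: ✓ → 107
game_id=72: ✗
game_id=73: ✓ → 124
game_id=74: ✓ → 104
game_id=75: ✓ → 111
game_id=76: ✗
game_id=77: ✗
game_id=78: ✓ → 75
game_id=79: ✓ → 73
away_sum = 107 + 124 + 104 + 111 + 75 + 73 = 594
—
[home_pts_avg: home_pts < 85 OR attendance <= 17020]
game_id=70: ✓ → 132
game_id=71: ✓ → 107
game_id=72: ✓ → 125
game_id=73: ✓ → 124
game_id=74: ✓ → 104
game_id=75: ✓ → 111
game_id=76: ✓ → 104
game_id=77: ✓ → 94
game_id=78: ✓ → 75
game_id=79: ✓ → 73
home_pts_avg = (132 + 107 + 125 + 124 + 104 + 111 + 104 + 94 + 75 + 73) / 10 = 104.9

away_avg=104.9, away_sum=594, home_pts_avg=104.9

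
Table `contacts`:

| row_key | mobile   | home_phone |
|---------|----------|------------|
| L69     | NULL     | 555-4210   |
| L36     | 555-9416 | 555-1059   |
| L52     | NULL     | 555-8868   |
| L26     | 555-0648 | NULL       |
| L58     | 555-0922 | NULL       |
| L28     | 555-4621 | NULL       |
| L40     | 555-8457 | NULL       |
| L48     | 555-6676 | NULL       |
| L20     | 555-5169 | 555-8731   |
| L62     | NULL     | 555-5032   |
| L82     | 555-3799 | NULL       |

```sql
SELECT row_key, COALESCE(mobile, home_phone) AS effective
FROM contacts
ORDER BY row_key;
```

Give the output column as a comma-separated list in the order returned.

555-5169, 555-0648, 555-4621, 555-9416, 555-8457, 555-6676, 555-8868, 555-0922, 555-5032, 555-4210, 555-3799

row_key=L20: mobile=555-5169 → 555-5169
row_key=L26: mobile=555-0648 → 555-0648
row_key=L28: mobile=555-4621 → 555-4621
row_key=L36: mobile=555-9416 → 555-9416
row_key=L40: mobile=555-8457 → 555-8457
row_key=L48: mobile=555-6676 → 555-6676
row_key=L52: mobile=NULL, home_phone=555-8868 → 555-8868
row_key=L58: mobile=555-0922 → 555-0922
row_key=L62: mobile=NULL, home_phone=555-5032 → 555-5032
row_key=L69: mobile=NULL, home_phone=555-4210 → 555-4210
row_key=L82: mobile=555-3799 → 555-3799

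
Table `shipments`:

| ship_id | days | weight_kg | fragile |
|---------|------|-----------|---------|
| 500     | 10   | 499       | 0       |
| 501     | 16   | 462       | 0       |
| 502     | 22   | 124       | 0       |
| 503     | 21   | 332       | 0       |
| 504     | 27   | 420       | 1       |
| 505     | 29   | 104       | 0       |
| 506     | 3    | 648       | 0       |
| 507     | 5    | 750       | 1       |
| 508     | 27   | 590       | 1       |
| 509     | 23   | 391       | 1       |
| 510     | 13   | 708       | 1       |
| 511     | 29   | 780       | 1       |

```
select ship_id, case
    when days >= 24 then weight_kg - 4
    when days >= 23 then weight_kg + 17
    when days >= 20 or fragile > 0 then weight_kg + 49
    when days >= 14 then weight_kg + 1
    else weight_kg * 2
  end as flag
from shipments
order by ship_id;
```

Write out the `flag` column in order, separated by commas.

ship_id=500: ELSE → 998
ship_id=501: days >= 14 → 463
ship_id=502: days >= 20 or fragile > 0 → 173
ship_id=503: days >= 20 or fragile > 0 → 381
ship_id=504: days >= 24 → 416
ship_id=505: days >= 24 → 100
ship_id=506: ELSE → 1296
ship_id=507: days >= 20 or fragile > 0 → 799
ship_id=508: days >= 24 → 586
ship_id=509: days >= 23 → 408
ship_id=510: days >= 20 or fragile > 0 → 757
ship_id=511: days >= 24 → 776

998, 463, 173, 381, 416, 100, 1296, 799, 586, 408, 757, 776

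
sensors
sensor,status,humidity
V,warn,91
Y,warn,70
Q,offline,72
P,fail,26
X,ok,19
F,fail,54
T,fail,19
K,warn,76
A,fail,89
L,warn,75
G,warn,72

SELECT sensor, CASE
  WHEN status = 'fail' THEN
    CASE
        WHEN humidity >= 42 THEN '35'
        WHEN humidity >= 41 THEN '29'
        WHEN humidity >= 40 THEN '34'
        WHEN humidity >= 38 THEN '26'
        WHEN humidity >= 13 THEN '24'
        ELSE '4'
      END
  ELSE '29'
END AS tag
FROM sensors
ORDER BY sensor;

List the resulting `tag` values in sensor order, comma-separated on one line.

sensor=A: status='fail' → inner[humidity >= 42] → 35
sensor=F: status='fail' → inner[humidity >= 42] → 35
sensor=G: status='warn' → outer ELSE → 29
sensor=K: status='warn' → outer ELSE → 29
sensor=L: status='warn' → outer ELSE → 29
sensor=P: status='fail' → inner[humidity >= 13] → 24
sensor=Q: status='offline' → outer ELSE → 29
sensor=T: status='fail' → inner[humidity >= 13] → 24
sensor=V: status='warn' → outer ELSE → 29
sensor=X: status='ok' → outer ELSE → 29
sensor=Y: status='warn' → outer ELSE → 29

35, 35, 29, 29, 29, 24, 29, 24, 29, 29, 29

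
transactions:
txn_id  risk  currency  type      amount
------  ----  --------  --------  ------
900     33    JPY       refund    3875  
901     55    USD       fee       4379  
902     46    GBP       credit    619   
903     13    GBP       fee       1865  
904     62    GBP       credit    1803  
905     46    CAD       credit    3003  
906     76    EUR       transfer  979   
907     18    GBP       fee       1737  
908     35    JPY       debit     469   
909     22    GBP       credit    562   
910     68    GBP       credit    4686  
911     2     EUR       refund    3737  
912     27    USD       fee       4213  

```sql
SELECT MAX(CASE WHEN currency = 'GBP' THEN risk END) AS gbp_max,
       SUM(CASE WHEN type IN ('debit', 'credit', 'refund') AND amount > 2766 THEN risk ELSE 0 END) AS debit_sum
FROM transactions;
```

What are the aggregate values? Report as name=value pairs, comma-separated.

gbp_max=68, debit_sum=149

[gbp_max: currency = 'GBP']
txn_id=900: ✗
txn_id=901: ✗
txn_id=902: ✓ → 46
txn_id=903: ✓ → 13
txn_id=904: ✓ → 62
txn_id=905: ✗
txn_id=906: ✗
txn_id=907: ✓ → 18
txn_id=908: ✗
txn_id=909: ✓ → 22
txn_id=910: ✓ → 68
txn_id=911: ✗
txn_id=912: ✗
gbp_max = MAX(46, 13, 62, 18, 22, 68) = 68
—
[debit_sum: type IN ('debit', 'credit', 'refund') AND amount > 2766]
txn_id=900: ✓ → 33
txn_id=901: ✗
txn_id=902: ✗
txn_id=903: ✗
txn_id=904: ✗
txn_id=905: ✓ → 46
txn_id=906: ✗
txn_id=907: ✗
txn_id=908: ✗
txn_id=909: ✗
txn_id=910: ✓ → 68
txn_id=911: ✓ → 2
txn_id=912: ✗
debit_sum = 33 + 46 + 68 + 2 = 149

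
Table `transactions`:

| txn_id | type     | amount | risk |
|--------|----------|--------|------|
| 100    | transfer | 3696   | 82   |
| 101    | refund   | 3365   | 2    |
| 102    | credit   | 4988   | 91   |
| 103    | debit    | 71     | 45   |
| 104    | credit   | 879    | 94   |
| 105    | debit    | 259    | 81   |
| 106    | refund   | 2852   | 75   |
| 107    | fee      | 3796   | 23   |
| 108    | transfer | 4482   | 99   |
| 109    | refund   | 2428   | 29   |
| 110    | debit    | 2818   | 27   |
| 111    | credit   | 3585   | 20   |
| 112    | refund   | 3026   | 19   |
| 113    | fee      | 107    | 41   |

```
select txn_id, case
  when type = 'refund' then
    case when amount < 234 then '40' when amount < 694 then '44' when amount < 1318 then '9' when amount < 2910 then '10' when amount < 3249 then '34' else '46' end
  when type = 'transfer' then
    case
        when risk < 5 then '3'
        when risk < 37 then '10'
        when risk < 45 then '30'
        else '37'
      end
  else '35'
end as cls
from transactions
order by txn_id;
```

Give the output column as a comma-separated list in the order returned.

txn_id=100: type='transfer' → inner[ELSE] → 37
txn_id=101: type='refund' → inner[ELSE] → 46
txn_id=102: type='credit' → outer ELSE → 35
txn_id=103: type='debit' → outer ELSE → 35
txn_id=104: type='credit' → outer ELSE → 35
txn_id=105: type='debit' → outer ELSE → 35
txn_id=106: type='refund' → inner[amount < 2910] → 10
txn_id=107: type='fee' → outer ELSE → 35
txn_id=108: type='transfer' → inner[ELSE] → 37
txn_id=109: type='refund' → inner[amount < 2910] → 10
txn_id=110: type='debit' → outer ELSE → 35
txn_id=111: type='credit' → outer ELSE → 35
txn_id=112: type='refund' → inner[amount < 3249] → 34
txn_id=113: type='fee' → outer ELSE → 35

37, 46, 35, 35, 35, 35, 10, 35, 37, 10, 35, 35, 34, 35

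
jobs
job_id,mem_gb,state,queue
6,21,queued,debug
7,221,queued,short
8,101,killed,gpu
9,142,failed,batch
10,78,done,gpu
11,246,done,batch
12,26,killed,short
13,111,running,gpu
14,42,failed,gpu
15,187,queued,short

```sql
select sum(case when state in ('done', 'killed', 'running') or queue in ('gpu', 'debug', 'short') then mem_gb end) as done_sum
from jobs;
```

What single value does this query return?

job_id=6: ✓ → 21
job_id=7: ✓ → 221
job_id=8: ✓ → 101
job_id=9: ✗
job_id=10: ✓ → 78
job_id=11: ✓ → 246
job_id=12: ✓ → 26
job_id=13: ✓ → 111
job_id=14: ✓ → 42
job_id=15: ✓ → 187
done_sum = 21 + 221 + 101 + 78 + 246 + 26 + 111 + 42 + 187 = 1033

1033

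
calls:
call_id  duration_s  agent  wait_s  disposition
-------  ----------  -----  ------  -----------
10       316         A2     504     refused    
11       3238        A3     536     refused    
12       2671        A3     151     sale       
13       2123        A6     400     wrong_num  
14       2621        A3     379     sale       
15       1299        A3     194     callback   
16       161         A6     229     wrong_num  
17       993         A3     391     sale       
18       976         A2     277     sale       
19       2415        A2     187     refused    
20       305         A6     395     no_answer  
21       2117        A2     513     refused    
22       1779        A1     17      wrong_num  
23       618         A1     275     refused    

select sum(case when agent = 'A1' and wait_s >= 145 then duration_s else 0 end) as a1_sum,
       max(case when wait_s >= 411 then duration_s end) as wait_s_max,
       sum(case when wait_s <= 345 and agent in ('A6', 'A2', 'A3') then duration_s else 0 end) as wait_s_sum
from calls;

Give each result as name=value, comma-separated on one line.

[a1_sum: agent = 'A1' and wait_s >= 145]
call_id=10: ✗
call_id=11: ✗
call_id=12: ✗
call_id=13: ✗
call_id=14: ✗
call_id=15: ✗
call_id=16: ✗
call_id=17: ✗
call_id=18: ✗
call_id=19: ✗
call_id=20: ✗
call_id=21: ✗
call_id=22: ✗
call_id=23: ✓ → 618
a1_sum = 618
—
[wait_s_max: wait_s >= 411]
call_id=10: ✓ → 316
call_id=11: ✓ → 3238
call_id=12: ✗
call_id=13: ✗
call_id=14: ✗
call_id=15: ✗
call_id=16: ✗
call_id=17: ✗
call_id=18: ✗
call_id=19: ✗
call_id=20: ✗
call_id=21: ✓ → 2117
call_id=22: ✗
call_id=23: ✗
wait_s_max = MAX(316, 3238, 2117) = 3238
—
[wait_s_sum: wait_s <= 345 and agent in ('A6', 'A2', 'A3')]
call_id=10: ✗
call_id=11: ✗
call_id=12: ✓ → 2671
call_id=13: ✗
call_id=14: ✗
call_id=15: ✓ → 1299
call_id=16: ✓ → 161
call_id=17: ✗
call_id=18: ✓ → 976
call_id=19: ✓ → 2415
call_id=20: ✗
call_id=21: ✗
call_id=22: ✗
call_id=23: ✗
wait_s_sum = 2671 + 1299 + 161 + 976 + 2415 = 7522

a1_sum=618, wait_s_max=3238, wait_s_sum=7522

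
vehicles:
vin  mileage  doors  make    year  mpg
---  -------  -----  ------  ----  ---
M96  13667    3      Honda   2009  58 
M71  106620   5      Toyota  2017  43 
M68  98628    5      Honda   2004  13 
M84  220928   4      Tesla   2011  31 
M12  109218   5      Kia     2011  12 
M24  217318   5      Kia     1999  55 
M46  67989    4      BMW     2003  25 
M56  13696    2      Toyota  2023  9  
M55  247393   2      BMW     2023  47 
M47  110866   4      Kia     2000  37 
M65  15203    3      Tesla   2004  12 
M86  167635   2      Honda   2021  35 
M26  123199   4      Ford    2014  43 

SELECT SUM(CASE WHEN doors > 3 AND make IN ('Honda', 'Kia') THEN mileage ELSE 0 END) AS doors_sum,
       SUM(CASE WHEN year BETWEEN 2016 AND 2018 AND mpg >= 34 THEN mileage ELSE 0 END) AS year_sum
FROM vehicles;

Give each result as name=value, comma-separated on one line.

[doors_sum: doors > 3 AND make IN ('Honda', 'Kia')]
vin=M96: ✗
vin=M71: ✗
vin=M68: ✓ → 98628
vin=M84: ✗
vin=M12: ✓ → 109218
vin=M24: ✓ → 217318
vin=M46: ✗
vin=M56: ✗
vin=M55: ✗
vin=M47: ✓ → 110866
vin=M65: ✗
vin=M86: ✗
vin=M26: ✗
doors_sum = 98628 + 109218 + 217318 + 110866 = 536030
—
[year_sum: year BETWEEN 2016 AND 2018 AND mpg >= 34]
vin=M96: ✗
vin=M71: ✓ → 106620
vin=M68: ✗
vin=M84: ✗
vin=M12: ✗
vin=M24: ✗
vin=M46: ✗
vin=M56: ✗
vin=M55: ✗
vin=M47: ✗
vin=M65: ✗
vin=M86: ✗
vin=M26: ✗
year_sum = 106620

doors_sum=536030, year_sum=106620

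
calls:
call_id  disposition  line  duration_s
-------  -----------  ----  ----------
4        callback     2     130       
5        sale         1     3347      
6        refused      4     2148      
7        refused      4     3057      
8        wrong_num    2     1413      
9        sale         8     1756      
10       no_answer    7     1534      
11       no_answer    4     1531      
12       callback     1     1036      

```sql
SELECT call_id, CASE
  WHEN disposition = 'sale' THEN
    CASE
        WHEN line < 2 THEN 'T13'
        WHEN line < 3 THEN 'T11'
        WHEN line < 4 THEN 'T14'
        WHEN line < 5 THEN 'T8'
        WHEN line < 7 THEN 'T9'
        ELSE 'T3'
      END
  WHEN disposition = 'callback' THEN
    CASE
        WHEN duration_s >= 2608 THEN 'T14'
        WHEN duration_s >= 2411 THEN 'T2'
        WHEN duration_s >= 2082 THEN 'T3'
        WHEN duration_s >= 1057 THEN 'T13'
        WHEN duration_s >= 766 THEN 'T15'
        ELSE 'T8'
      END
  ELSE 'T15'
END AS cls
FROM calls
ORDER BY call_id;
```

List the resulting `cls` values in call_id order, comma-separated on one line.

T8, T13, T15, T15, T15, T3, T15, T15, T15

call_id=4: disposition='callback' → inner[ELSE] → T8
call_id=5: disposition='sale' → inner[line < 2] → T13
call_id=6: disposition='refused' → outer ELSE → T15
call_id=7: disposition='refused' → outer ELSE → T15
call_id=8: disposition='wrong_num' → outer ELSE → T15
call_id=9: disposition='sale' → inner[ELSE] → T3
call_id=10: disposition='no_answer' → outer ELSE → T15
call_id=11: disposition='no_answer' → outer ELSE → T15
call_id=12: disposition='callback' → inner[duration_s >= 766] → T15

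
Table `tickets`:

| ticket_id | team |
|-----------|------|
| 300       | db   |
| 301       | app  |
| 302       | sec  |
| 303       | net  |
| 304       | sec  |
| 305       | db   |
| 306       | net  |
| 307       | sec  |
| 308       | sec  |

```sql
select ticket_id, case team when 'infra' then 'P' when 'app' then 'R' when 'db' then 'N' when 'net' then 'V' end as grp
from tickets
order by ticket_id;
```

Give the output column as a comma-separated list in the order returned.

ticket_id=300: team='db' → N
ticket_id=301: team='app' → R
ticket_id=302: (no match → NULL) → NULL
ticket_id=303: team='net' → V
ticket_id=304: (no match → NULL) → NULL
ticket_id=305: team='db' → N
ticket_id=306: team='net' → V
ticket_id=307: (no match → NULL) → NULL
ticket_id=308: (no match → NULL) → NULL

N, R, NULL, V, NULL, N, V, NULL, NULL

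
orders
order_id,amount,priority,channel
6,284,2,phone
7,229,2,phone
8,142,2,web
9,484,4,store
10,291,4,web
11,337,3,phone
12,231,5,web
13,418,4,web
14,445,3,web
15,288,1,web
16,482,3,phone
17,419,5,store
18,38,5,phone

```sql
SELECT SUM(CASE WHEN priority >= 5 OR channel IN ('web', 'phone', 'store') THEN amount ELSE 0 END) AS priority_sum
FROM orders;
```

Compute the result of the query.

order_id=6: ✓ → 284
order_id=7: ✓ → 229
order_id=8: ✓ → 142
order_id=9: ✓ → 484
order_id=10: ✓ → 291
order_id=11: ✓ → 337
order_id=12: ✓ → 231
order_id=13: ✓ → 418
order_id=14: ✓ → 445
order_id=15: ✓ → 288
order_id=16: ✓ → 482
order_id=17: ✓ → 419
order_id=18: ✓ → 38
priority_sum = 284 + 229 + 142 + 484 + 291 + 337 + 231 + 418 + 445 + 288 + 482 + 419 + 38 = 4088

4088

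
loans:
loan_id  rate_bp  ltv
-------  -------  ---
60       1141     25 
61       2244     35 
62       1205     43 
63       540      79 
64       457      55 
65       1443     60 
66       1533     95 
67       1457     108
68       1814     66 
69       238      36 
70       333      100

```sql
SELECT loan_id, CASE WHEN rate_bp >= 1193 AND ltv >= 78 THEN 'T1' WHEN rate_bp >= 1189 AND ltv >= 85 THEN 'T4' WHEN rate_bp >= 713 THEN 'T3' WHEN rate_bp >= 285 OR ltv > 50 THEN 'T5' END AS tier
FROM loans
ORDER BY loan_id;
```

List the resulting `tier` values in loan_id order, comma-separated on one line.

loan_id=60: rate_bp >= 713 → T3
loan_id=61: rate_bp >= 713 → T3
loan_id=62: rate_bp >= 713 → T3
loan_id=63: rate_bp >= 285 OR ltv > 50 → T5
loan_id=64: rate_bp >= 285 OR ltv > 50 → T5
loan_id=65: rate_bp >= 713 → T3
loan_id=66: rate_bp >= 1193 AND ltv >= 78 → T1
loan_id=67: rate_bp >= 1193 AND ltv >= 78 → T1
loan_id=68: rate_bp >= 713 → T3
loan_id=69: (no match → NULL) → NULL
loan_id=70: rate_bp >= 285 OR ltv > 50 → T5

T3, T3, T3, T5, T5, T3, T1, T1, T3, NULL, T5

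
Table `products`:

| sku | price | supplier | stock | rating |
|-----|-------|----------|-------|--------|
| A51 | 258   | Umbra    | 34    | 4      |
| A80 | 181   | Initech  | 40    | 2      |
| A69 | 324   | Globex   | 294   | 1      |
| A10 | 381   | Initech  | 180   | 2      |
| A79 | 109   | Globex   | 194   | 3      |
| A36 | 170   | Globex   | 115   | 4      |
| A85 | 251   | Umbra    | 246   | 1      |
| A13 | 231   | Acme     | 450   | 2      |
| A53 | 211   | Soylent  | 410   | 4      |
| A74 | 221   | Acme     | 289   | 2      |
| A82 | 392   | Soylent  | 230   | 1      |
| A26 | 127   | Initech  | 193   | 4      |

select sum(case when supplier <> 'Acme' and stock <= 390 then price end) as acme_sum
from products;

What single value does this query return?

sku=A51: ✓ → 258
sku=A80: ✓ → 181
sku=A69: ✓ → 324
sku=A10: ✓ → 381
sku=A79: ✓ → 109
sku=A36: ✓ → 170
sku=A85: ✓ → 251
sku=A13: ✗
sku=A53: ✗
sku=A74: ✗
sku=A82: ✓ → 392
sku=A26: ✓ → 127
acme_sum = 258 + 181 + 324 + 381 + 109 + 170 + 251 + 392 + 127 = 2193

2193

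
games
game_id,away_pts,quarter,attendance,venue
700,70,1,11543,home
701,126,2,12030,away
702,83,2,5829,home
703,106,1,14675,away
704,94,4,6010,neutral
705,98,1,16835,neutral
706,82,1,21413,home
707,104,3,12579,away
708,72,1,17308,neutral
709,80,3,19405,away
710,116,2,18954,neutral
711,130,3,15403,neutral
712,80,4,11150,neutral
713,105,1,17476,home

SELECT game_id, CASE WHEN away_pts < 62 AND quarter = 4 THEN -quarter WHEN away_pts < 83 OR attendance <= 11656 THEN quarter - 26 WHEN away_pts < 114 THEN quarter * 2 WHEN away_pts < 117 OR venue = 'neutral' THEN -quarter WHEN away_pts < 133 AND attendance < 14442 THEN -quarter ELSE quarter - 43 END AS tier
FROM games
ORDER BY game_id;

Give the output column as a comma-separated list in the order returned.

-25, -2, -24, 2, -22, 2, -25, 6, -25, -23, -2, -3, -22, 2

game_id=700: away_pts < 83 OR attendance <= 11656 → -25
game_id=701: away_pts < 133 AND attendance < 14442 → -2
game_id=702: away_pts < 83 OR attendance <= 11656 → -24
game_id=703: away_pts < 114 → 2
game_id=704: away_pts < 83 OR attendance <= 11656 → -22
game_id=705: away_pts < 114 → 2
game_id=706: away_pts < 83 OR attendance <= 11656 → -25
game_id=707: away_pts < 114 → 6
game_id=708: away_pts < 83 OR attendance <= 11656 → -25
game_id=709: away_pts < 83 OR attendance <= 11656 → -23
game_id=710: away_pts < 117 OR venue = 'neutral' → -2
game_id=711: away_pts < 117 OR venue = 'neutral' → -3
game_id=712: away_pts < 83 OR attendance <= 11656 → -22
game_id=713: away_pts < 114 → 2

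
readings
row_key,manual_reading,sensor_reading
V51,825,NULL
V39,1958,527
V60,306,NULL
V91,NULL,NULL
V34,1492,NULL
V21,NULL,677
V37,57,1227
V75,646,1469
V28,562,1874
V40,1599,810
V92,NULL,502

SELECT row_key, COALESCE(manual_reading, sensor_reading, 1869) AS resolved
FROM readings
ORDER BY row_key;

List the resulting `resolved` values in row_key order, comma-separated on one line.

row_key=V21: manual_reading=NULL, sensor_reading=677 → 677
row_key=V28: manual_reading=562 → 562
row_key=V34: manual_reading=1492 → 1492
row_key=V37: manual_reading=57 → 57
row_key=V39: manual_reading=1958 → 1958
row_key=V40: manual_reading=1599 → 1599
row_key=V51: manual_reading=825 → 825
row_key=V60: manual_reading=306 → 306
row_key=V75: manual_reading=646 → 646
row_key=V91: manual_reading=NULL, sensor_reading=NULL, → literal 1869 → 1869
row_key=V92: manual_reading=NULL, sensor_reading=502 → 502

677, 562, 1492, 57, 1958, 1599, 825, 306, 646, 1869, 502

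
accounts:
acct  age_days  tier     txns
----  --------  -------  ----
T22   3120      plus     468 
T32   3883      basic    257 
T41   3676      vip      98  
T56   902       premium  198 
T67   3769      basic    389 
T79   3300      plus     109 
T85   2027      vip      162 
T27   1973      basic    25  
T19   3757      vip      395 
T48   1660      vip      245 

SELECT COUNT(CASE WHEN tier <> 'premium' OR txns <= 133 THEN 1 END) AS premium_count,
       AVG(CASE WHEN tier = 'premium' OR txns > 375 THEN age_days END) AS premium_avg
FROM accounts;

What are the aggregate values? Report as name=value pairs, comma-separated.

premium_count=9, premium_avg=2887

[premium_count: tier <> 'premium' OR txns <= 133]
acct=T22: ✓ → 1
acct=T32: ✓ → 1
acct=T41: ✓ → 1
acct=T56: ✗
acct=T67: ✓ → 1
acct=T79: ✓ → 1
acct=T85: ✓ → 1
acct=T27: ✓ → 1
acct=T19: ✓ → 1
acct=T48: ✓ → 1
premium_count = COUNT(1, 1, 1, 1, 1, 1, 1, 1, 1) = 9
—
[premium_avg: tier = 'premium' OR txns > 375]
acct=T22: ✓ → 3120
acct=T32: ✗
acct=T41: ✗
acct=T56: ✓ → 902
acct=T67: ✓ → 3769
acct=T79: ✗
acct=T85: ✗
acct=T27: ✗
acct=T19: ✓ → 3757
acct=T48: ✗
premium_avg = (3120 + 902 + 3769 + 3757) / 4 = 2887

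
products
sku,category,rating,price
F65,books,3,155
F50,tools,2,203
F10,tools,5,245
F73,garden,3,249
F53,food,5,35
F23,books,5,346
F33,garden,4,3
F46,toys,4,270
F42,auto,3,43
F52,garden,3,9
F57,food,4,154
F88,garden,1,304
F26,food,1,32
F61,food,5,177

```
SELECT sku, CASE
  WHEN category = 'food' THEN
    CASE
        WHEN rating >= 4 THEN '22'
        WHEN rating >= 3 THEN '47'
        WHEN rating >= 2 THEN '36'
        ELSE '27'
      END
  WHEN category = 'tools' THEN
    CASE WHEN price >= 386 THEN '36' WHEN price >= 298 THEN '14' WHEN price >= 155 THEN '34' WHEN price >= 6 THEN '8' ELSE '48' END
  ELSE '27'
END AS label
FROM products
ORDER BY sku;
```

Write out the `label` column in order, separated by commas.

34, 27, 27, 27, 27, 27, 34, 27, 22, 22, 22, 27, 27, 27

sku=F10: category='tools' → inner[price >= 155] → 34
sku=F23: category='books' → outer ELSE → 27
sku=F26: category='food' → inner[ELSE] → 27
sku=F33: category='garden' → outer ELSE → 27
sku=F42: category='auto' → outer ELSE → 27
sku=F46: category='toys' → outer ELSE → 27
sku=F50: category='tools' → inner[price >= 155] → 34
sku=F52: category='garden' → outer ELSE → 27
sku=F53: category='food' → inner[rating >= 4] → 22
sku=F57: category='food' → inner[rating >= 4] → 22
sku=F61: category='food' → inner[rating >= 4] → 22
sku=F65: category='books' → outer ELSE → 27
sku=F73: category='garden' → outer ELSE → 27
sku=F88: category='garden' → outer ELSE → 27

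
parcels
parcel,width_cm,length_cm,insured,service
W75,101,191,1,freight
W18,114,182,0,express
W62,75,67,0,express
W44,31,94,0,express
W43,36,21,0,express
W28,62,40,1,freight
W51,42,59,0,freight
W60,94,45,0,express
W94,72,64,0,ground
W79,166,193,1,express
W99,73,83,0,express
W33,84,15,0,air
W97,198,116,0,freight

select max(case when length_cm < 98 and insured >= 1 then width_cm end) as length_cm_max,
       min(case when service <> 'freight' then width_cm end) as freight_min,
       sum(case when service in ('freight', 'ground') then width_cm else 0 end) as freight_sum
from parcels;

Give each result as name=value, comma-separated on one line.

length_cm_max=62, freight_min=31, freight_sum=475

[length_cm_max: length_cm < 98 and insured >= 1]
parcel=W75: ✗
parcel=W18: ✗
parcel=W62: ✗
parcel=W44: ✗
parcel=W43: ✗
parcel=W28: ✓ → 62
parcel=W51: ✗
parcel=W60: ✗
parcel=W94: ✗
parcel=W79: ✗
parcel=W99: ✗
parcel=W33: ✗
parcel=W97: ✗
length_cm_max = MAX(62) = 62
—
[freight_min: service <> 'freight']
parcel=W75: ✗
parcel=W18: ✓ → 114
parcel=W62: ✓ → 75
parcel=W44: ✓ → 31
parcel=W43: ✓ → 36
parcel=W28: ✗
parcel=W51: ✗
parcel=W60: ✓ → 94
parcel=W94: ✓ → 72
parcel=W79: ✓ → 166
parcel=W99: ✓ → 73
parcel=W33: ✓ → 84
parcel=W97: ✗
freight_min = MIN(114, 75, 31, 36, 94, 72, 166, 73, 84) = 31
—
[freight_sum: service in ('freight', 'ground')]
parcel=W75: ✓ → 101
parcel=W18: ✗
parcel=W62: ✗
parcel=W44: ✗
parcel=W43: ✗
parcel=W28: ✓ → 62
parcel=W51: ✓ → 42
parcel=W60: ✗
parcel=W94: ✓ → 72
parcel=W79: ✗
parcel=W99: ✗
parcel=W33: ✗
parcel=W97: ✓ → 198
freight_sum = 101 + 62 + 42 + 72 + 198 = 475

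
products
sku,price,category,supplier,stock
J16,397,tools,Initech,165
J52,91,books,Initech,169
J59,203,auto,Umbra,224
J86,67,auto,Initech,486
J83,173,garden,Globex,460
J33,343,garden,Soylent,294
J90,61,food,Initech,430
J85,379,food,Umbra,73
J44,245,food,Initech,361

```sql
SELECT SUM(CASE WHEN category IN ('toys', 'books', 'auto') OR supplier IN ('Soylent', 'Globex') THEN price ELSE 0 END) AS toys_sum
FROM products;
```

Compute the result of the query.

877

sku=J16: ✗
sku=J52: ✓ → 91
sku=J59: ✓ → 203
sku=J86: ✓ → 67
sku=J83: ✓ → 173
sku=J33: ✓ → 343
sku=J90: ✗
sku=J85: ✗
sku=J44: ✗
toys_sum = 91 + 203 + 67 + 173 + 343 = 877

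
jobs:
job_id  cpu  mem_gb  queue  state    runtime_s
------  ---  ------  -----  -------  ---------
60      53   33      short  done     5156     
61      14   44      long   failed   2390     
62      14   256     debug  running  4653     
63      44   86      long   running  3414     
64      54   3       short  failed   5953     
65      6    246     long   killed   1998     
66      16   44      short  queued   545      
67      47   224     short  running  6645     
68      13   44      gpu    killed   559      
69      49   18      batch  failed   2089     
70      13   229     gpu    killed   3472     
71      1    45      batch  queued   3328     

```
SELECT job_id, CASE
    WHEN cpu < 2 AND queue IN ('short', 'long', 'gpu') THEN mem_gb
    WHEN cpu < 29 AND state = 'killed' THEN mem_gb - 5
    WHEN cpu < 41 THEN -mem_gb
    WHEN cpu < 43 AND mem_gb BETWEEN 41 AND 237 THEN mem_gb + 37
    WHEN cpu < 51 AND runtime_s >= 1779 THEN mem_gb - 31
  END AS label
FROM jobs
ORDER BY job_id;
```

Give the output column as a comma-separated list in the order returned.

job_id=60: (no match → NULL) → NULL
job_id=61: cpu < 41 → -44
job_id=62: cpu < 41 → -256
job_id=63: cpu < 51 AND runtime_s >= 1779 → 55
job_id=64: (no match → NULL) → NULL
job_id=65: cpu < 29 AND state = 'killed' → 241
job_id=66: cpu < 41 → -44
job_id=67: cpu < 51 AND runtime_s >= 1779 → 193
job_id=68: cpu < 29 AND state = 'killed' → 39
job_id=69: cpu < 51 AND runtime_s >= 1779 → -13
job_id=70: cpu < 29 AND state = 'killed' → 224
job_id=71: cpu < 41 → -45

NULL, -44, -256, 55, NULL, 241, -44, 193, 39, -13, 224, -45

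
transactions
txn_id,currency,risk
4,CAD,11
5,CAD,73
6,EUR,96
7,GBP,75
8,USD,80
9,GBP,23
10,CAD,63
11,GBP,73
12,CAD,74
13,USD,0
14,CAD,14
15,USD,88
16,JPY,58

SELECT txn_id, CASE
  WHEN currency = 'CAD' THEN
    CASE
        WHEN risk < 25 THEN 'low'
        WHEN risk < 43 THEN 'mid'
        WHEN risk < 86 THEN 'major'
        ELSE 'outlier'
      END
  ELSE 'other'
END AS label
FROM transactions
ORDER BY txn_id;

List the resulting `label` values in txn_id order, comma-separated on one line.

txn_id=4: currency='CAD' → inner[risk < 25] → low
txn_id=5: currency='CAD' → inner[risk < 86] → major
txn_id=6: currency='EUR' → outer ELSE → other
txn_id=7: currency='GBP' → outer ELSE → other
txn_id=8: currency='USD' → outer ELSE → other
txn_id=9: currency='GBP' → outer ELSE → other
txn_id=10: currency='CAD' → inner[risk < 86] → major
txn_id=11: currency='GBP' → outer ELSE → other
txn_id=12: currency='CAD' → inner[risk < 86] → major
txn_id=13: currency='USD' → outer ELSE → other
txn_id=14: currency='CAD' → inner[risk < 25] → low
txn_id=15: currency='USD' → outer ELSE → other
txn_id=16: currency='JPY' → outer ELSE → other

low, major, other, other, other, other, major, other, major, other, low, other, other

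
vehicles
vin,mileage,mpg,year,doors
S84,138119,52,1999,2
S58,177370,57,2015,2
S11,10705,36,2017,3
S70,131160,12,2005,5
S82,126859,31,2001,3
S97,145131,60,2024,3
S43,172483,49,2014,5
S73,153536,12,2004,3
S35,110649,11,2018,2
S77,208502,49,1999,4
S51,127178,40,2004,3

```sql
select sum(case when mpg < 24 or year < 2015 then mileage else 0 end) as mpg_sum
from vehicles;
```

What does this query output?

vin=S84: ✓ → 138119
vin=S58: ✗
vin=S11: ✗
vin=S70: ✓ → 131160
vin=S82: ✓ → 126859
vin=S97: ✗
vin=S43: ✓ → 172483
vin=S73: ✓ → 153536
vin=S35: ✓ → 110649
vin=S77: ✓ → 208502
vin=S51: ✓ → 127178
mpg_sum = 138119 + 131160 + 126859 + 172483 + 153536 + 110649 + 208502 + 127178 = 1168486

1168486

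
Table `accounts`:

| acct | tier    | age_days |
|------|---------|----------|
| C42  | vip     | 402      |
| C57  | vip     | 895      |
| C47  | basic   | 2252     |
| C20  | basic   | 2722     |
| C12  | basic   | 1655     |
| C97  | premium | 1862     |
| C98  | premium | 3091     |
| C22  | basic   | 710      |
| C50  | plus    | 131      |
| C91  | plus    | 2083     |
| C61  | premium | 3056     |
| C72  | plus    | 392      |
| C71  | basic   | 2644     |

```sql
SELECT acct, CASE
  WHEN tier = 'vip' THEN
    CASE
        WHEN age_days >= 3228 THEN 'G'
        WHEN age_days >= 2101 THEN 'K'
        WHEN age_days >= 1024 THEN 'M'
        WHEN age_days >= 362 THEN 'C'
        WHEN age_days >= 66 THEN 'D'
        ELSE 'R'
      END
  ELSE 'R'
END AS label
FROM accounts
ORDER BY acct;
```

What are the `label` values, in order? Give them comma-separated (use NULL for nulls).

acct=C12: tier='basic' → outer ELSE → R
acct=C20: tier='basic' → outer ELSE → R
acct=C22: tier='basic' → outer ELSE → R
acct=C42: tier='vip' → inner[age_days >= 362] → C
acct=C47: tier='basic' → outer ELSE → R
acct=C50: tier='plus' → outer ELSE → R
acct=C57: tier='vip' → inner[age_days >= 362] → C
acct=C61: tier='premium' → outer ELSE → R
acct=C71: tier='basic' → outer ELSE → R
acct=C72: tier='plus' → outer ELSE → R
acct=C91: tier='plus' → outer ELSE → R
acct=C97: tier='premium' → outer ELSE → R
acct=C98: tier='premium' → outer ELSE → R

R, R, R, C, R, R, C, R, R, R, R, R, R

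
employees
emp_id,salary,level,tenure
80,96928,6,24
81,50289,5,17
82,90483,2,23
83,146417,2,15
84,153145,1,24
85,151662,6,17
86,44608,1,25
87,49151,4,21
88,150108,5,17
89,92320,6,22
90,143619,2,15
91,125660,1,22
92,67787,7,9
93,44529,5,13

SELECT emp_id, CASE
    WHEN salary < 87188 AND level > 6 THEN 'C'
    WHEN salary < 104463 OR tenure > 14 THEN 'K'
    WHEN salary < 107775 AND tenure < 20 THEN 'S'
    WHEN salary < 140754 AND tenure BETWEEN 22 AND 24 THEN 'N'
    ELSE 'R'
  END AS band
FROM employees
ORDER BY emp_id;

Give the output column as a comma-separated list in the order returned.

emp_id=80: salary < 104463 OR tenure > 14 → K
emp_id=81: salary < 104463 OR tenure > 14 → K
emp_id=82: salary < 104463 OR tenure > 14 → K
emp_id=83: salary < 104463 OR tenure > 14 → K
emp_id=84: salary < 104463 OR tenure > 14 → K
emp_id=85: salary < 104463 OR tenure > 14 → K
emp_id=86: salary < 104463 OR tenure > 14 → K
emp_id=87: salary < 104463 OR tenure > 14 → K
emp_id=88: salary < 104463 OR tenure > 14 → K
emp_id=89: salary < 104463 OR tenure > 14 → K
emp_id=90: salary < 104463 OR tenure > 14 → K
emp_id=91: salary < 104463 OR tenure > 14 → K
emp_id=92: salary < 87188 AND level > 6 → C
emp_id=93: salary < 104463 OR tenure > 14 → K

K, K, K, K, K, K, K, K, K, K, K, K, C, K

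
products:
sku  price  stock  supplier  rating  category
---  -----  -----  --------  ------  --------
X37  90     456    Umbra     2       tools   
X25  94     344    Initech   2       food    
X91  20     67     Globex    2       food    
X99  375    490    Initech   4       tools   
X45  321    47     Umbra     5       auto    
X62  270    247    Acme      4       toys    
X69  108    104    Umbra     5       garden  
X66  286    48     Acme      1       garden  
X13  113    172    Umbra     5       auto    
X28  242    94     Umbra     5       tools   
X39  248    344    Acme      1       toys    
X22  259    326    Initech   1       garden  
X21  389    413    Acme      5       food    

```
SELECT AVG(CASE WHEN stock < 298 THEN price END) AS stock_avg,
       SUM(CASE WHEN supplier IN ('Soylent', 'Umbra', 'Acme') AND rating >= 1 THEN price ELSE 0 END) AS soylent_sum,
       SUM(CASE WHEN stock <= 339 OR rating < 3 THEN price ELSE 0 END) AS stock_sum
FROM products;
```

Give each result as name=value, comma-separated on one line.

[stock_avg: stock < 298]
sku=X37: ✗
sku=X25: ✗
sku=X91: ✓ → 20
sku=X99: ✗
sku=X45: ✓ → 321
sku=X62: ✓ → 270
sku=X69: ✓ → 108
sku=X66: ✓ → 286
sku=X13: ✓ → 113
sku=X28: ✓ → 242
sku=X39: ✗
sku=X22: ✗
sku=X21: ✗
stock_avg = (20 + 321 + 270 + 108 + 286 + 113 + 242) / 7 = 194.2857142857
—
[soylent_sum: supplier IN ('Soylent', 'Umbra', 'Acme') AND rating >= 1]
sku=X37: ✓ → 90
sku=X25: ✗
sku=X91: ✗
sku=X99: ✗
sku=X45: ✓ → 321
sku=X62: ✓ → 270
sku=X69: ✓ → 108
sku=X66: ✓ → 286
sku=X13: ✓ → 113
sku=X28: ✓ → 242
sku=X39: ✓ → 248
sku=X22: ✗
sku=X21: ✓ → 389
soylent_sum = 90 + 321 + 270 + 108 + 286 + 113 + 242 + 248 + 389 = 2067
—
[stock_sum: stock <= 339 OR rating < 3]
sku=X37: ✓ → 90
sku=X25: ✓ → 94
sku=X91: ✓ → 20
sku=X99: ✗
sku=X45: ✓ → 321
sku=X62: ✓ → 270
sku=X69: ✓ → 108
sku=X66: ✓ → 286
sku=X13: ✓ → 113
sku=X28: ✓ → 242
sku=X39: ✓ → 248
sku=X22: ✓ → 259
sku=X21: ✗
stock_sum = 90 + 94 + 20 + 321 + 270 + 108 + 286 + 113 + 242 + 248 + 259 = 2051

stock_avg=194.2857142857, soylent_sum=2067, stock_sum=2051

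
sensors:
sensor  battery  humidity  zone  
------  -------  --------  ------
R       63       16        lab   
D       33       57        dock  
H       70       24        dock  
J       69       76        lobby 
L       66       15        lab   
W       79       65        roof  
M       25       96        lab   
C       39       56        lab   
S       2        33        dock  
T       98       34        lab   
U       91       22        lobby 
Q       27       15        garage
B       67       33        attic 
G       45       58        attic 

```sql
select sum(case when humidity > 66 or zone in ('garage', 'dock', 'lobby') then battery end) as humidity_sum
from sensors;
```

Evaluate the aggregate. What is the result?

317

sensor=R: ✗
sensor=D: ✓ → 33
sensor=H: ✓ → 70
sensor=J: ✓ → 69
sensor=L: ✗
sensor=W: ✗
sensor=M: ✓ → 25
sensor=C: ✗
sensor=S: ✓ → 2
sensor=T: ✗
sensor=U: ✓ → 91
sensor=Q: ✓ → 27
sensor=B: ✗
sensor=G: ✗
humidity_sum = 33 + 70 + 69 + 25 + 2 + 91 + 27 = 317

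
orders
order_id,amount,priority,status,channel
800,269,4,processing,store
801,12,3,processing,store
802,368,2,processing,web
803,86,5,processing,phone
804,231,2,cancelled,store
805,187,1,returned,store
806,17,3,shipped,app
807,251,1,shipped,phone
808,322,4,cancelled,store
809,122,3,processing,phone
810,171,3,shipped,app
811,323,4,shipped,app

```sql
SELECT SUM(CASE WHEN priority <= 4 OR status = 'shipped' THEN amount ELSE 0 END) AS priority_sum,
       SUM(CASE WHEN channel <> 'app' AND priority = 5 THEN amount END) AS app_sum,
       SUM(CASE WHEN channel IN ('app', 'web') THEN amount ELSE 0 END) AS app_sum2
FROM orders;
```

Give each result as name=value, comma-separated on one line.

priority_sum=2273, app_sum=86, app_sum2=879

[priority_sum: priority <= 4 OR status = 'shipped']
order_id=800: ✓ → 269
order_id=801: ✓ → 12
order_id=802: ✓ → 368
order_id=803: ✗
order_id=804: ✓ → 231
order_id=805: ✓ → 187
order_id=806: ✓ → 17
order_id=807: ✓ → 251
order_id=808: ✓ → 322
order_id=809: ✓ → 122
order_id=810: ✓ → 171
order_id=811: ✓ → 323
priority_sum = 269 + 12 + 368 + 231 + 187 + 17 + 251 + 322 + 122 + 171 + 323 = 2273
—
[app_sum: channel <> 'app' AND priority = 5]
order_id=800: ✗
order_id=801: ✗
order_id=802: ✗
order_id=803: ✓ → 86
order_id=804: ✗
order_id=805: ✗
order_id=806: ✗
order_id=807: ✗
order_id=808: ✗
order_id=809: ✗
order_id=810: ✗
order_id=811: ✗
app_sum = 86
—
[app_sum2: channel IN ('app', 'web')]
order_id=800: ✗
order_id=801: ✗
order_id=802: ✓ → 368
order_id=803: ✗
order_id=804: ✗
order_id=805: ✗
order_id=806: ✓ → 17
order_id=807: ✗
order_id=808: ✗
order_id=809: ✗
order_id=810: ✓ → 171
order_id=811: ✓ → 323
app_sum2 = 368 + 17 + 171 + 323 = 879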